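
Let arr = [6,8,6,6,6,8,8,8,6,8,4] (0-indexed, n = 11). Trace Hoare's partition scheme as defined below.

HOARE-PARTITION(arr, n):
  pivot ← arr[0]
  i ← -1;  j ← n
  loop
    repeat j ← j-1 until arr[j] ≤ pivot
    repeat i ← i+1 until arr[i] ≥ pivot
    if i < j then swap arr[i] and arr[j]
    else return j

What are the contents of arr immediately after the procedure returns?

[4,6,6,6,6,8,8,8,8,8,6]

pivot=6
j stops at 10 (4), i stops at 0 (6); swap ⇒ [4,8,6,6,6,8,8,8,6,8,6]
j stops at 8 (6), i stops at 1 (8); swap ⇒ [4,6,6,6,6,8,8,8,8,8,6]
j stops at 4 (6), i stops at 2 (6); swap ⇒ [4,6,6,6,6,8,8,8,8,8,6]
j stops at 3, i stops at 3; i≥j ⇒ return 3. arr=[4,6,6,6,6,8,8,8,8,8,6]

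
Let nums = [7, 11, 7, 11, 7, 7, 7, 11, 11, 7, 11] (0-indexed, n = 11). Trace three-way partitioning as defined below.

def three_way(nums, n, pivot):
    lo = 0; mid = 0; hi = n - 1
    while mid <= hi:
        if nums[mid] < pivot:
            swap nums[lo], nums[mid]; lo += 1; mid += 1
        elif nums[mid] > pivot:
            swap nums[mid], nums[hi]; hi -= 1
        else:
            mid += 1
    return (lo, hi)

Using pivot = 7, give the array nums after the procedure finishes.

pivot = 7; lo=0, mid=0, hi=10
nums[mid]=7=7: mid=1
nums[mid]=11>7: swap nums[1],nums[10]; hi=9 → [7, 11, 7, 11, 7, 7, 7, 11, 11, 7, 11]
nums[mid]=11>7: swap nums[1],nums[9]; hi=8 → [7, 7, 7, 11, 7, 7, 7, 11, 11, 11, 11]
nums[mid]=7=7: mid=2
nums[mid]=7=7: mid=3
nums[mid]=11>7: swap nums[3],nums[8]; hi=7 → [7, 7, 7, 11, 7, 7, 7, 11, 11, 11, 11]
nums[mid]=11>7: swap nums[3],nums[7]; hi=6 → [7, 7, 7, 11, 7, 7, 7, 11, 11, 11, 11]
nums[mid]=11>7: swap nums[3],nums[6]; hi=5 → [7, 7, 7, 7, 7, 7, 11, 11, 11, 11, 11]
nums[mid]=7=7: mid=4
nums[mid]=7=7: mid=5
nums[mid]=7=7: mid=6
end: lo=0, hi=5; nums = [7, 7, 7, 7, 7, 7, 11, 11, 11, 11, 11]

[7, 7, 7, 7, 7, 7, 11, 11, 11, 11, 11]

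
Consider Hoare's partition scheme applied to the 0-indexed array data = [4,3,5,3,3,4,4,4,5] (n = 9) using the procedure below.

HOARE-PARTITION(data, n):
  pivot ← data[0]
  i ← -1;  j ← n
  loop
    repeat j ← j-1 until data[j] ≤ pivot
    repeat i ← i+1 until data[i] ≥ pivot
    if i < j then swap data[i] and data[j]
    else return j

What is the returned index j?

5

pivot=4
j stops at 7 (4), i stops at 0 (4); swap ⇒ [4,3,5,3,3,4,4,4,5]
j stops at 6 (4), i stops at 2 (5); swap ⇒ [4,3,4,3,3,4,5,4,5]
j stops at 5, i stops at 5; i≥j ⇒ return 5. data=[4,3,4,3,3,4,5,4,5]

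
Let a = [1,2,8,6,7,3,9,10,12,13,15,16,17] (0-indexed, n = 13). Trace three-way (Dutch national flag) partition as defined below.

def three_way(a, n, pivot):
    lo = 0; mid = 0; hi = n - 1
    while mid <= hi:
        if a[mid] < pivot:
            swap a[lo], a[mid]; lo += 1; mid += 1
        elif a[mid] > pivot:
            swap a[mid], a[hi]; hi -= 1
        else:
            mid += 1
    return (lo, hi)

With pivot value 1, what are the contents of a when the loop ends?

[1,8,6,7,3,9,10,12,13,15,16,17,2]

pivot = 1; lo=0, mid=0, hi=12
a[mid]=1=1: mid=1
a[mid]=2>1: swap a[1],a[12]; hi=11 → [1,17,8,6,7,3,9,10,12,13,15,16,2]
a[mid]=17>1: swap a[1],a[11]; hi=10 → [1,16,8,6,7,3,9,10,12,13,15,17,2]
a[mid]=16>1: swap a[1],a[10]; hi=9 → [1,15,8,6,7,3,9,10,12,13,16,17,2]
a[mid]=15>1: swap a[1],a[9]; hi=8 → [1,13,8,6,7,3,9,10,12,15,16,17,2]
a[mid]=13>1: swap a[1],a[8]; hi=7 → [1,12,8,6,7,3,9,10,13,15,16,17,2]
a[mid]=12>1: swap a[1],a[7]; hi=6 → [1,10,8,6,7,3,9,12,13,15,16,17,2]
a[mid]=10>1: swap a[1],a[6]; hi=5 → [1,9,8,6,7,3,10,12,13,15,16,17,2]
a[mid]=9>1: swap a[1],a[5]; hi=4 → [1,3,8,6,7,9,10,12,13,15,16,17,2]
a[mid]=3>1: swap a[1],a[4]; hi=3 → [1,7,8,6,3,9,10,12,13,15,16,17,2]
a[mid]=7>1: swap a[1],a[3]; hi=2 → [1,6,8,7,3,9,10,12,13,15,16,17,2]
a[mid]=6>1: swap a[1],a[2]; hi=1 → [1,8,6,7,3,9,10,12,13,15,16,17,2]
a[mid]=8>1: swap a[1],a[1]; hi=0 → [1,8,6,7,3,9,10,12,13,15,16,17,2]
end: lo=0, hi=0; a = [1,8,6,7,3,9,10,12,13,15,16,17,2]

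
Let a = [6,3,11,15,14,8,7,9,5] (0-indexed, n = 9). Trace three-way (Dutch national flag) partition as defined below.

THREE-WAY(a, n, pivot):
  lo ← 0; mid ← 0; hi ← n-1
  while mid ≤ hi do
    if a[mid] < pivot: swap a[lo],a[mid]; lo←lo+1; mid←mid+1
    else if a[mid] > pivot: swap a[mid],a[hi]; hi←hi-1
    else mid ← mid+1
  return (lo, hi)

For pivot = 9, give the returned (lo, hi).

(5, 5)

pivot = 9; lo=0, mid=0, hi=8
a[mid]=6<9: swap a[0],a[0]; lo=1,mid=1 → [6,3,11,15,14,8,7,9,5]
a[mid]=3<9: swap a[1],a[1]; lo=2,mid=2 → [6,3,11,15,14,8,7,9,5]
a[mid]=11>9: swap a[2],a[8]; hi=7 → [6,3,5,15,14,8,7,9,11]
a[mid]=5<9: swap a[2],a[2]; lo=3,mid=3 → [6,3,5,15,14,8,7,9,11]
a[mid]=15>9: swap a[3],a[7]; hi=6 → [6,3,5,9,14,8,7,15,11]
a[mid]=9=9: mid=4
a[mid]=14>9: swap a[4],a[6]; hi=5 → [6,3,5,9,7,8,14,15,11]
a[mid]=7<9: swap a[3],a[4]; lo=4,mid=5 → [6,3,5,7,9,8,14,15,11]
a[mid]=8<9: swap a[4],a[5]; lo=5,mid=6 → [6,3,5,7,8,9,14,15,11]
end: lo=5, hi=5; a = [6,3,5,7,8,9,14,15,11]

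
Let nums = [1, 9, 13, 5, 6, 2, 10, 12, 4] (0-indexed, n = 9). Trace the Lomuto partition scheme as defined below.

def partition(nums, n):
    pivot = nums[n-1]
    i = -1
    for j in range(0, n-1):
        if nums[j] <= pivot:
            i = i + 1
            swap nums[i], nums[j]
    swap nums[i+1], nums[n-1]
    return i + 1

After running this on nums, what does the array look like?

[1, 2, 4, 5, 6, 9, 10, 12, 13]

pivot = nums[8] = 4; i = -1
j=0: nums[0]=1 ≤ 4 → i=0, swap nums[0],nums[0] (no change) → [1, 9, 13, 5, 6, 2, 10, 12, 4]
j=1: nums[1]=9 > 4 → no swap
j=2: nums[2]=13 > 4 → no swap
j=3: nums[3]=5 > 4 → no swap
j=4: nums[4]=6 > 4 → no swap
j=5: nums[5]=2 ≤ 4 → i=1, swap nums[1],nums[5] → [1, 2, 13, 5, 6, 9, 10, 12, 4]
j=6: nums[6]=10 > 4 → no swap
j=7: nums[7]=12 > 4 → no swap
final swap nums[2],nums[8] → [1, 2, 4, 5, 6, 9, 10, 12, 13]; return 2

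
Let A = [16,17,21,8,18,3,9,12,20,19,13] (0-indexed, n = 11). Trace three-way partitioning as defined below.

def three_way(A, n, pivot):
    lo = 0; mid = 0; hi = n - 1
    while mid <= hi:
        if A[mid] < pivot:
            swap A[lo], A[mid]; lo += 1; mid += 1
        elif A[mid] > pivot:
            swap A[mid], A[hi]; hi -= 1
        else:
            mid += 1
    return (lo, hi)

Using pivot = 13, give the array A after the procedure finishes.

pivot = 13; lo=0, mid=0, hi=10
A[mid]=16>13: swap A[0],A[10]; hi=9 → [13,17,21,8,18,3,9,12,20,19,16]
A[mid]=13=13: mid=1
A[mid]=17>13: swap A[1],A[9]; hi=8 → [13,19,21,8,18,3,9,12,20,17,16]
A[mid]=19>13: swap A[1],A[8]; hi=7 → [13,20,21,8,18,3,9,12,19,17,16]
A[mid]=20>13: swap A[1],A[7]; hi=6 → [13,12,21,8,18,3,9,20,19,17,16]
A[mid]=12<13: swap A[0],A[1]; lo=1,mid=2 → [12,13,21,8,18,3,9,20,19,17,16]
A[mid]=21>13: swap A[2],A[6]; hi=5 → [12,13,9,8,18,3,21,20,19,17,16]
A[mid]=9<13: swap A[1],A[2]; lo=2,mid=3 → [12,9,13,8,18,3,21,20,19,17,16]
A[mid]=8<13: swap A[2],A[3]; lo=3,mid=4 → [12,9,8,13,18,3,21,20,19,17,16]
A[mid]=18>13: swap A[4],A[5]; hi=4 → [12,9,8,13,3,18,21,20,19,17,16]
A[mid]=3<13: swap A[3],A[4]; lo=4,mid=5 → [12,9,8,3,13,18,21,20,19,17,16]
end: lo=4, hi=4; A = [12,9,8,3,13,18,21,20,19,17,16]

[12,9,8,3,13,18,21,20,19,17,16]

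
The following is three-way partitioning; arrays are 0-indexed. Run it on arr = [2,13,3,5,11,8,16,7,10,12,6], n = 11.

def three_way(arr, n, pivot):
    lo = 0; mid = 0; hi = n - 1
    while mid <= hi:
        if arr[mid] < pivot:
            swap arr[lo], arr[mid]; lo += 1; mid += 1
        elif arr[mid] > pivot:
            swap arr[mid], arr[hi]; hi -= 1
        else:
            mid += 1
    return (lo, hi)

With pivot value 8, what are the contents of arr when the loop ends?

lo=0 mid=0 hi=10
2<8: swap(0,0), lo=1 mid=1 ⇒ [2,13,3,5,11,8,16,7,10,12,6]
13>8: swap(1,10), hi=9 ⇒ [2,6,3,5,11,8,16,7,10,12,13]
6<8: swap(1,1), lo=2 mid=2 ⇒ [2,6,3,5,11,8,16,7,10,12,13]
3<8: swap(2,2), lo=3 mid=3 ⇒ [2,6,3,5,11,8,16,7,10,12,13]
5<8: swap(3,3), lo=4 mid=4 ⇒ [2,6,3,5,11,8,16,7,10,12,13]
11>8: swap(4,9), hi=8 ⇒ [2,6,3,5,12,8,16,7,10,11,13]
12>8: swap(4,8), hi=7 ⇒ [2,6,3,5,10,8,16,7,12,11,13]
10>8: swap(4,7), hi=6 ⇒ [2,6,3,5,7,8,16,10,12,11,13]
7<8: swap(4,4), lo=5 mid=5 ⇒ [2,6,3,5,7,8,16,10,12,11,13]
8=8: mid=6
16>8: swap(6,6), hi=5 ⇒ [2,6,3,5,7,8,16,10,12,11,13]
done. lo=5 hi=5; arr=[2,6,3,5,7,8,16,10,12,11,13]

[2,6,3,5,7,8,16,10,12,11,13]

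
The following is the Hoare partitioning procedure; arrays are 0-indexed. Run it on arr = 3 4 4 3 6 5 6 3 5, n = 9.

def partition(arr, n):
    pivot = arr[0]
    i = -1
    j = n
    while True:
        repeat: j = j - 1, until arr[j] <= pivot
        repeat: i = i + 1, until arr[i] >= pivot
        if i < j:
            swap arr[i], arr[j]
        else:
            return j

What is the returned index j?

pivot=3
j stops at 7 (3), i stops at 0 (3); swap ⇒ 3 4 4 3 6 5 6 3 5
j stops at 3 (3), i stops at 1 (4); swap ⇒ 3 3 4 4 6 5 6 3 5
j stops at 1, i stops at 2; i≥j ⇒ return 1. arr=3 3 4 4 6 5 6 3 5

1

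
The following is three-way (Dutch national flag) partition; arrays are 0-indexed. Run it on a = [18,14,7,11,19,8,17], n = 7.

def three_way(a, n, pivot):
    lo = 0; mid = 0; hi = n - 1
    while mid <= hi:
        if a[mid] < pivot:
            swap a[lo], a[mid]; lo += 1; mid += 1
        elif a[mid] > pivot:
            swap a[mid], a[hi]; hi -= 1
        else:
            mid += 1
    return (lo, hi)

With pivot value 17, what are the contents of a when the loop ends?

[14,7,11,8,17,19,18]

pivot = 17; lo=0, mid=0, hi=6
a[mid]=18>17: swap a[0],a[6]; hi=5 → [17,14,7,11,19,8,18]
a[mid]=17=17: mid=1
a[mid]=14<17: swap a[0],a[1]; lo=1,mid=2 → [14,17,7,11,19,8,18]
a[mid]=7<17: swap a[1],a[2]; lo=2,mid=3 → [14,7,17,11,19,8,18]
a[mid]=11<17: swap a[2],a[3]; lo=3,mid=4 → [14,7,11,17,19,8,18]
a[mid]=19>17: swap a[4],a[5]; hi=4 → [14,7,11,17,8,19,18]
a[mid]=8<17: swap a[3],a[4]; lo=4,mid=5 → [14,7,11,8,17,19,18]
end: lo=4, hi=4; a = [14,7,11,8,17,19,18]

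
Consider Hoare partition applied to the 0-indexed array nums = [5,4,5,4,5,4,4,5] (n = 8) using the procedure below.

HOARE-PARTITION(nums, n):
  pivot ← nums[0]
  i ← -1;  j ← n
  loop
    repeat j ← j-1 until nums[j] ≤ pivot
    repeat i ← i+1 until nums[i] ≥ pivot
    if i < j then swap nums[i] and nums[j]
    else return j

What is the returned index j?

pivot = nums[0] = 5; i = -1, j = 8
j→7 (nums[7]=5≤5), i→0 (nums[0]=5≥5); i<j, swap → [5,4,5,4,5,4,4,5]
j→6 (nums[6]=4≤5), i→2 (nums[2]=5≥5); i<j, swap → [5,4,4,4,5,4,5,5]
j→5 (nums[5]=4≤5), i→4 (nums[4]=5≥5); i<j, swap → [5,4,4,4,4,5,5,5]
j→4, i→5; i≥j, return j=4. nums = [5,4,4,4,4,5,5,5]

4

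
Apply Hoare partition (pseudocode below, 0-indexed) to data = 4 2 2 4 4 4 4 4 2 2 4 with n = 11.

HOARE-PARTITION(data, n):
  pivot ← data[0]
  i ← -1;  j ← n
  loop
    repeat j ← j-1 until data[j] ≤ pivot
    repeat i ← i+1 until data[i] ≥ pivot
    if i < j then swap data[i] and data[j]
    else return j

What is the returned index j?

6

pivot = data[0] = 4; i = -1, j = 11
j→10 (data[10]=4≤4), i→0 (data[0]=4≥4); i<j, swap → 4 2 2 4 4 4 4 4 2 2 4
j→9 (data[9]=2≤4), i→3 (data[3]=4≥4); i<j, swap → 4 2 2 2 4 4 4 4 2 4 4
j→8 (data[8]=2≤4), i→4 (data[4]=4≥4); i<j, swap → 4 2 2 2 2 4 4 4 4 4 4
j→7 (data[7]=4≤4), i→5 (data[5]=4≥4); i<j, swap → 4 2 2 2 2 4 4 4 4 4 4
j→6, i→6; i≥j, return j=6. data = 4 2 2 2 2 4 4 4 4 4 4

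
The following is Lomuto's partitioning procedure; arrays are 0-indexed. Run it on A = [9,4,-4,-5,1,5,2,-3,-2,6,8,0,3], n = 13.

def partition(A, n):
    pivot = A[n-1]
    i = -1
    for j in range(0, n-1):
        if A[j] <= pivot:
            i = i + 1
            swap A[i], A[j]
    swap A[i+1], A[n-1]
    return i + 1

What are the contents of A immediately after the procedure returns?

[-4,-5,1,2,-3,-2,0,3,5,6,8,4,9]

pivot=3, i=-1
j=0: 9>3, skip
j=1: 4>3, skip
j=2: -4≤3, i=0, swap(0,2) ⇒ [-4,4,9,-5,1,5,2,-3,-2,6,8,0,3]
j=3: -5≤3, i=1, swap(1,3) ⇒ [-4,-5,9,4,1,5,2,-3,-2,6,8,0,3]
j=4: 1≤3, i=2, swap(2,4) ⇒ [-4,-5,1,4,9,5,2,-3,-2,6,8,0,3]
j=5: 5>3, skip
j=6: 2≤3, i=3, swap(3,6) ⇒ [-4,-5,1,2,9,5,4,-3,-2,6,8,0,3]
j=7: -3≤3, i=4, swap(4,7) ⇒ [-4,-5,1,2,-3,5,4,9,-2,6,8,0,3]
j=8: -2≤3, i=5, swap(5,8) ⇒ [-4,-5,1,2,-3,-2,4,9,5,6,8,0,3]
j=9: 6>3, skip
j=10: 8>3, skip
j=11: 0≤3, i=6, swap(6,11) ⇒ [-4,-5,1,2,-3,-2,0,9,5,6,8,4,3]
swap(7,12) ⇒ [-4,-5,1,2,-3,-2,0,3,5,6,8,4,9]; return 7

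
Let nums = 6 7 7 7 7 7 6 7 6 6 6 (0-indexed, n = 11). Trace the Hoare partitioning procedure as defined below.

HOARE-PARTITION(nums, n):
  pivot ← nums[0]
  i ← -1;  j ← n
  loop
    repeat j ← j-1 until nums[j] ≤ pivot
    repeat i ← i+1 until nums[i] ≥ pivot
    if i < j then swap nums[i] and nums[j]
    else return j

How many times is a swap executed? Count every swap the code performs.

4

pivot = nums[0] = 6; i = -1, j = 11
j→10 (nums[10]=6≤6), i→0 (nums[0]=6≥6); i<j, swap → 6 7 7 7 7 7 6 7 6 6 6
j→9 (nums[9]=6≤6), i→1 (nums[1]=7≥6); i<j, swap → 6 6 7 7 7 7 6 7 6 7 6
j→8 (nums[8]=6≤6), i→2 (nums[2]=7≥6); i<j, swap → 6 6 6 7 7 7 6 7 7 7 6
j→6 (nums[6]=6≤6), i→3 (nums[3]=7≥6); i<j, swap → 6 6 6 6 7 7 7 7 7 7 6
j→3, i→4; i≥j, return j=3. nums = 6 6 6 6 7 7 7 7 7 7 6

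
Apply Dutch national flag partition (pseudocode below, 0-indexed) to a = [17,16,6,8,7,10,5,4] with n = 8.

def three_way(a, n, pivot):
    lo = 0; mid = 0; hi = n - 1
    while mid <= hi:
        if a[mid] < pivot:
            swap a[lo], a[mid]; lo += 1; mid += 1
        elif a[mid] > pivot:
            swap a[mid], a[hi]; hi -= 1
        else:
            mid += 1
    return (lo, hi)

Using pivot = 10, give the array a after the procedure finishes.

[4,5,6,8,7,10,16,17]

pivot = 10; lo=0, mid=0, hi=7
a[mid]=17>10: swap a[0],a[7]; hi=6 → [4,16,6,8,7,10,5,17]
a[mid]=4<10: swap a[0],a[0]; lo=1,mid=1 → [4,16,6,8,7,10,5,17]
a[mid]=16>10: swap a[1],a[6]; hi=5 → [4,5,6,8,7,10,16,17]
a[mid]=5<10: swap a[1],a[1]; lo=2,mid=2 → [4,5,6,8,7,10,16,17]
a[mid]=6<10: swap a[2],a[2]; lo=3,mid=3 → [4,5,6,8,7,10,16,17]
a[mid]=8<10: swap a[3],a[3]; lo=4,mid=4 → [4,5,6,8,7,10,16,17]
a[mid]=7<10: swap a[4],a[4]; lo=5,mid=5 → [4,5,6,8,7,10,16,17]
a[mid]=10=10: mid=6
end: lo=5, hi=5; a = [4,5,6,8,7,10,16,17]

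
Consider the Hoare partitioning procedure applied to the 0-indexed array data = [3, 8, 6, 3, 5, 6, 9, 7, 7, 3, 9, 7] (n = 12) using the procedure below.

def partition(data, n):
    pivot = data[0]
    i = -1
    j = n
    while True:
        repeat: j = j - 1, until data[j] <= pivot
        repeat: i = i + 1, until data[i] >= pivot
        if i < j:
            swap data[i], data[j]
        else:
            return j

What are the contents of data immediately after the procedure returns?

[3, 3, 6, 8, 5, 6, 9, 7, 7, 3, 9, 7]

pivot = data[0] = 3; i = -1, j = 12
j→9 (data[9]=3≤3), i→0 (data[0]=3≥3); i<j, swap → [3, 8, 6, 3, 5, 6, 9, 7, 7, 3, 9, 7]
j→3 (data[3]=3≤3), i→1 (data[1]=8≥3); i<j, swap → [3, 3, 6, 8, 5, 6, 9, 7, 7, 3, 9, 7]
j→1, i→2; i≥j, return j=1. data = [3, 3, 6, 8, 5, 6, 9, 7, 7, 3, 9, 7]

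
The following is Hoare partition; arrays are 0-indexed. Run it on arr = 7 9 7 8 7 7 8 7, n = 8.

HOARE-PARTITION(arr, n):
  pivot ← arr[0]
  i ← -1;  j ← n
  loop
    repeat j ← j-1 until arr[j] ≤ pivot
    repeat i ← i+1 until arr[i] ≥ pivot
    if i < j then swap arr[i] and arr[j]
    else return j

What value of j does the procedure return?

pivot = arr[0] = 7; i = -1, j = 8
j→7 (arr[7]=7≤7), i→0 (arr[0]=7≥7); i<j, swap → 7 9 7 8 7 7 8 7
j→5 (arr[5]=7≤7), i→1 (arr[1]=9≥7); i<j, swap → 7 7 7 8 7 9 8 7
j→4 (arr[4]=7≤7), i→2 (arr[2]=7≥7); i<j, swap → 7 7 7 8 7 9 8 7
j→2, i→3; i≥j, return j=2. arr = 7 7 7 8 7 9 8 7

2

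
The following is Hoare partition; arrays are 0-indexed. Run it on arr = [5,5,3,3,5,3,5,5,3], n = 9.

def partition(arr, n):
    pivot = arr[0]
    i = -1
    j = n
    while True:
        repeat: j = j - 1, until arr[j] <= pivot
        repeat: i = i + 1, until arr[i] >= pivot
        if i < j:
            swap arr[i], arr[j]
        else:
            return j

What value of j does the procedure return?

pivot=5
j stops at 8 (3), i stops at 0 (5); swap ⇒ [3,5,3,3,5,3,5,5,5]
j stops at 7 (5), i stops at 1 (5); swap ⇒ [3,5,3,3,5,3,5,5,5]
j stops at 6 (5), i stops at 4 (5); swap ⇒ [3,5,3,3,5,3,5,5,5]
j stops at 5, i stops at 6; i≥j ⇒ return 5. arr=[3,5,3,3,5,3,5,5,5]

5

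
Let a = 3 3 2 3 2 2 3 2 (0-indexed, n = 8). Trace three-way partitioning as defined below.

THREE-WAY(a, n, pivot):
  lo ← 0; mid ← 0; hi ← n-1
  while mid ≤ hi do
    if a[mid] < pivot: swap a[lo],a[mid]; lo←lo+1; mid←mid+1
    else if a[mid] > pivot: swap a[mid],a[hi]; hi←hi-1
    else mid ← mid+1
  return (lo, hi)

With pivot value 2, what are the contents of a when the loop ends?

2 2 2 2 3 3 3 3

pivot = 2; lo=0, mid=0, hi=7
a[mid]=3>2: swap a[0],a[7]; hi=6 → 2 3 2 3 2 2 3 3
a[mid]=2=2: mid=1
a[mid]=3>2: swap a[1],a[6]; hi=5 → 2 3 2 3 2 2 3 3
a[mid]=3>2: swap a[1],a[5]; hi=4 → 2 2 2 3 2 3 3 3
a[mid]=2=2: mid=2
a[mid]=2=2: mid=3
a[mid]=3>2: swap a[3],a[4]; hi=3 → 2 2 2 2 3 3 3 3
a[mid]=2=2: mid=4
end: lo=0, hi=3; a = 2 2 2 2 3 3 3 3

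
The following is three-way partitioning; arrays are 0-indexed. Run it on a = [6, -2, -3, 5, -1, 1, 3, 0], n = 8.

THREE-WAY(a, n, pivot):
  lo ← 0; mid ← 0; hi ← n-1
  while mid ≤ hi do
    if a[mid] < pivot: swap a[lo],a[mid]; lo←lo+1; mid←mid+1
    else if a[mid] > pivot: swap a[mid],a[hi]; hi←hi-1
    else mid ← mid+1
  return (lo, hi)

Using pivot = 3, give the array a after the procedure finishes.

pivot = 3; lo=0, mid=0, hi=7
a[mid]=6>3: swap a[0],a[7]; hi=6 → [0, -2, -3, 5, -1, 1, 3, 6]
a[mid]=0<3: swap a[0],a[0]; lo=1,mid=1 → [0, -2, -3, 5, -1, 1, 3, 6]
a[mid]=-2<3: swap a[1],a[1]; lo=2,mid=2 → [0, -2, -3, 5, -1, 1, 3, 6]
a[mid]=-3<3: swap a[2],a[2]; lo=3,mid=3 → [0, -2, -3, 5, -1, 1, 3, 6]
a[mid]=5>3: swap a[3],a[6]; hi=5 → [0, -2, -3, 3, -1, 1, 5, 6]
a[mid]=3=3: mid=4
a[mid]=-1<3: swap a[3],a[4]; lo=4,mid=5 → [0, -2, -3, -1, 3, 1, 5, 6]
a[mid]=1<3: swap a[4],a[5]; lo=5,mid=6 → [0, -2, -3, -1, 1, 3, 5, 6]
end: lo=5, hi=5; a = [0, -2, -3, -1, 1, 3, 5, 6]

[0, -2, -3, -1, 1, 3, 5, 6]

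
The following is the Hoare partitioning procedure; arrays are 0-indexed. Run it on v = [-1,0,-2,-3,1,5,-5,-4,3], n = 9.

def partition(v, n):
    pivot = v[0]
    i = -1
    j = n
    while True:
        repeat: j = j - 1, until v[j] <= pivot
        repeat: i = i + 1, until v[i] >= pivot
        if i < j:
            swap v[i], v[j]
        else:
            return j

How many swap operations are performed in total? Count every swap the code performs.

2

pivot = v[0] = -1; i = -1, j = 9
j→7 (v[7]=-4≤-1), i→0 (v[0]=-1≥-1); i<j, swap → [-4,0,-2,-3,1,5,-5,-1,3]
j→6 (v[6]=-5≤-1), i→1 (v[1]=0≥-1); i<j, swap → [-4,-5,-2,-3,1,5,0,-1,3]
j→3, i→4; i≥j, return j=3. v = [-4,-5,-2,-3,1,5,0,-1,3]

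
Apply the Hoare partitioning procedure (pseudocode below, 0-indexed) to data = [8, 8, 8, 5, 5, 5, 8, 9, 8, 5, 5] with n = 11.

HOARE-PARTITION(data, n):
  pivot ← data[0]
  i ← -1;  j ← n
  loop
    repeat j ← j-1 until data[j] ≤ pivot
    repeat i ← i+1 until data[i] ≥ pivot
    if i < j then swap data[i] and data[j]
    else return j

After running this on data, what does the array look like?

pivot=8
j stops at 10 (5), i stops at 0 (8); swap ⇒ [5, 8, 8, 5, 5, 5, 8, 9, 8, 5, 8]
j stops at 9 (5), i stops at 1 (8); swap ⇒ [5, 5, 8, 5, 5, 5, 8, 9, 8, 8, 8]
j stops at 8 (8), i stops at 2 (8); swap ⇒ [5, 5, 8, 5, 5, 5, 8, 9, 8, 8, 8]
j stops at 6, i stops at 6; i≥j ⇒ return 6. data=[5, 5, 8, 5, 5, 5, 8, 9, 8, 8, 8]

[5, 5, 8, 5, 5, 5, 8, 9, 8, 8, 8]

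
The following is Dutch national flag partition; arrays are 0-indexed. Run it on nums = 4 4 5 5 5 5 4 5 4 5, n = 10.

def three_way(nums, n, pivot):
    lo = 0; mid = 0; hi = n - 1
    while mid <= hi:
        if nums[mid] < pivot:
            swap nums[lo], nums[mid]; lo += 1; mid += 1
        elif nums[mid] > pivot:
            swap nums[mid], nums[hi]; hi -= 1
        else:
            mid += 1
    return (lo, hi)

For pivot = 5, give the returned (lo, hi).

lo=0 mid=0 hi=9
4<5: swap(0,0), lo=1 mid=1 ⇒ 4 4 5 5 5 5 4 5 4 5
4<5: swap(1,1), lo=2 mid=2 ⇒ 4 4 5 5 5 5 4 5 4 5
5=5: mid=3
5=5: mid=4
5=5: mid=5
5=5: mid=6
4<5: swap(2,6), lo=3 mid=7 ⇒ 4 4 4 5 5 5 5 5 4 5
5=5: mid=8
4<5: swap(3,8), lo=4 mid=9 ⇒ 4 4 4 4 5 5 5 5 5 5
5=5: mid=10
done. lo=4 hi=9; nums=4 4 4 4 5 5 5 5 5 5

(4, 9)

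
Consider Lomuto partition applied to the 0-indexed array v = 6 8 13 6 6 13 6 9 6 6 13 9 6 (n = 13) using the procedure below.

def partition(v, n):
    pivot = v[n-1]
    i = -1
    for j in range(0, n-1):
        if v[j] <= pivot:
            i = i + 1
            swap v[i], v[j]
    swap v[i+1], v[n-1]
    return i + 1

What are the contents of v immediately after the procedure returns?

6 6 6 6 6 6 6 9 13 13 13 9 8

pivot = v[12] = 6; i = -1
j=0: v[0]=6 ≤ 6 → i=0, swap v[0],v[0] (no change) → 6 8 13 6 6 13 6 9 6 6 13 9 6
j=1: v[1]=8 > 6 → no swap
j=2: v[2]=13 > 6 → no swap
j=3: v[3]=6 ≤ 6 → i=1, swap v[1],v[3] → 6 6 13 8 6 13 6 9 6 6 13 9 6
j=4: v[4]=6 ≤ 6 → i=2, swap v[2],v[4] → 6 6 6 8 13 13 6 9 6 6 13 9 6
j=5: v[5]=13 > 6 → no swap
j=6: v[6]=6 ≤ 6 → i=3, swap v[3],v[6] → 6 6 6 6 13 13 8 9 6 6 13 9 6
j=7: v[7]=9 > 6 → no swap
j=8: v[8]=6 ≤ 6 → i=4, swap v[4],v[8] → 6 6 6 6 6 13 8 9 13 6 13 9 6
j=9: v[9]=6 ≤ 6 → i=5, swap v[5],v[9] → 6 6 6 6 6 6 8 9 13 13 13 9 6
j=10: v[10]=13 > 6 → no swap
j=11: v[11]=9 > 6 → no swap
final swap v[6],v[12] → 6 6 6 6 6 6 6 9 13 13 13 9 8; return 6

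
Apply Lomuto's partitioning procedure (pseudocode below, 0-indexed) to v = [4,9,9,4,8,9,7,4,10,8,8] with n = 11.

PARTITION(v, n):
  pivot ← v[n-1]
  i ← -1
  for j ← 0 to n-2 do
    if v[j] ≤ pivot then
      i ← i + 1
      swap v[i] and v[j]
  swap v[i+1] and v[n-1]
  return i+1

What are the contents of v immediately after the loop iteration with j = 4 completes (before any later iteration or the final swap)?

[4,4,8,9,9,9,7,4,10,8,8]

pivot = v[10] = 8; i = -1
j=0: v[0]=4 ≤ 8 → i=0, swap v[0],v[0] (no change) → [4,9,9,4,8,9,7,4,10,8,8]
j=1: v[1]=9 > 8 → no swap
j=2: v[2]=9 > 8 → no swap
j=3: v[3]=4 ≤ 8 → i=1, swap v[1],v[3] → [4,4,9,9,8,9,7,4,10,8,8]
j=4: v[4]=8 ≤ 8 → i=2, swap v[2],v[4] → [4,4,8,9,9,9,7,4,10,8,8]
(after j=4) v = [4,4,8,9,9,9,7,4,10,8,8]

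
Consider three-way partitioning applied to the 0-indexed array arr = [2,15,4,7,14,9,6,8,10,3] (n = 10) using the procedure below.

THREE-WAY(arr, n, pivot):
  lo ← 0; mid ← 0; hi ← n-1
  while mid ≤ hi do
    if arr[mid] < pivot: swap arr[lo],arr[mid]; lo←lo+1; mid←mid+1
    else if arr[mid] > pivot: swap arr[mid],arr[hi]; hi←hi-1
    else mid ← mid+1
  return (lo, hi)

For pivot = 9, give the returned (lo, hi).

(6, 6)

pivot = 9; lo=0, mid=0, hi=9
arr[mid]=2<9: swap arr[0],arr[0]; lo=1,mid=1 → [2,15,4,7,14,9,6,8,10,3]
arr[mid]=15>9: swap arr[1],arr[9]; hi=8 → [2,3,4,7,14,9,6,8,10,15]
arr[mid]=3<9: swap arr[1],arr[1]; lo=2,mid=2 → [2,3,4,7,14,9,6,8,10,15]
arr[mid]=4<9: swap arr[2],arr[2]; lo=3,mid=3 → [2,3,4,7,14,9,6,8,10,15]
arr[mid]=7<9: swap arr[3],arr[3]; lo=4,mid=4 → [2,3,4,7,14,9,6,8,10,15]
arr[mid]=14>9: swap arr[4],arr[8]; hi=7 → [2,3,4,7,10,9,6,8,14,15]
arr[mid]=10>9: swap arr[4],arr[7]; hi=6 → [2,3,4,7,8,9,6,10,14,15]
arr[mid]=8<9: swap arr[4],arr[4]; lo=5,mid=5 → [2,3,4,7,8,9,6,10,14,15]
arr[mid]=9=9: mid=6
arr[mid]=6<9: swap arr[5],arr[6]; lo=6,mid=7 → [2,3,4,7,8,6,9,10,14,15]
end: lo=6, hi=6; arr = [2,3,4,7,8,6,9,10,14,15]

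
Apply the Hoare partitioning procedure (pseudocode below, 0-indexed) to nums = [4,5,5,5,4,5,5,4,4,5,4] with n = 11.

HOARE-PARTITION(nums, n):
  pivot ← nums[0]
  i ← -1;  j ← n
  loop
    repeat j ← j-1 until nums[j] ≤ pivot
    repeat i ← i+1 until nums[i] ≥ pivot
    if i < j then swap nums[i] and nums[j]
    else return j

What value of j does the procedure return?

3

pivot = nums[0] = 4; i = -1, j = 11
j→10 (nums[10]=4≤4), i→0 (nums[0]=4≥4); i<j, swap → [4,5,5,5,4,5,5,4,4,5,4]
j→8 (nums[8]=4≤4), i→1 (nums[1]=5≥4); i<j, swap → [4,4,5,5,4,5,5,4,5,5,4]
j→7 (nums[7]=4≤4), i→2 (nums[2]=5≥4); i<j, swap → [4,4,4,5,4,5,5,5,5,5,4]
j→4 (nums[4]=4≤4), i→3 (nums[3]=5≥4); i<j, swap → [4,4,4,4,5,5,5,5,5,5,4]
j→3, i→4; i≥j, return j=3. nums = [4,4,4,4,5,5,5,5,5,5,4]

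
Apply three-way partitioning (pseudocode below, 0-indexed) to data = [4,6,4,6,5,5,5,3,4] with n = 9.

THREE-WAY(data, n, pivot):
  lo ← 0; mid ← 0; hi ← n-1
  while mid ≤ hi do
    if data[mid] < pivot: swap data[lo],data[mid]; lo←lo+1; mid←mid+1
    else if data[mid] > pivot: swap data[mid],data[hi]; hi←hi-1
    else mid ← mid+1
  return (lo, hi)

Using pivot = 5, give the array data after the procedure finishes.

lo=0 mid=0 hi=8
4<5: swap(0,0), lo=1 mid=1 ⇒ [4,6,4,6,5,5,5,3,4]
6>5: swap(1,8), hi=7 ⇒ [4,4,4,6,5,5,5,3,6]
4<5: swap(1,1), lo=2 mid=2 ⇒ [4,4,4,6,5,5,5,3,6]
4<5: swap(2,2), lo=3 mid=3 ⇒ [4,4,4,6,5,5,5,3,6]
6>5: swap(3,7), hi=6 ⇒ [4,4,4,3,5,5,5,6,6]
3<5: swap(3,3), lo=4 mid=4 ⇒ [4,4,4,3,5,5,5,6,6]
5=5: mid=5
5=5: mid=6
5=5: mid=7
done. lo=4 hi=6; data=[4,4,4,3,5,5,5,6,6]

[4,4,4,3,5,5,5,6,6]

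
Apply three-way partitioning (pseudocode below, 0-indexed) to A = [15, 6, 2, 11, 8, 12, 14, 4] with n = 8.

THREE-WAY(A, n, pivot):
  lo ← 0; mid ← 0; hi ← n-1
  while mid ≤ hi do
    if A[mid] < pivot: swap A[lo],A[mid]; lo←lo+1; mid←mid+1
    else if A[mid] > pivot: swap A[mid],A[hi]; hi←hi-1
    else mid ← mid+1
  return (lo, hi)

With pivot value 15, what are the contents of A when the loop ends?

[6, 2, 11, 8, 12, 14, 4, 15]

pivot = 15; lo=0, mid=0, hi=7
A[mid]=15=15: mid=1
A[mid]=6<15: swap A[0],A[1]; lo=1,mid=2 → [6, 15, 2, 11, 8, 12, 14, 4]
A[mid]=2<15: swap A[1],A[2]; lo=2,mid=3 → [6, 2, 15, 11, 8, 12, 14, 4]
A[mid]=11<15: swap A[2],A[3]; lo=3,mid=4 → [6, 2, 11, 15, 8, 12, 14, 4]
A[mid]=8<15: swap A[3],A[4]; lo=4,mid=5 → [6, 2, 11, 8, 15, 12, 14, 4]
A[mid]=12<15: swap A[4],A[5]; lo=5,mid=6 → [6, 2, 11, 8, 12, 15, 14, 4]
A[mid]=14<15: swap A[5],A[6]; lo=6,mid=7 → [6, 2, 11, 8, 12, 14, 15, 4]
A[mid]=4<15: swap A[6],A[7]; lo=7,mid=8 → [6, 2, 11, 8, 12, 14, 4, 15]
end: lo=7, hi=7; A = [6, 2, 11, 8, 12, 14, 4, 15]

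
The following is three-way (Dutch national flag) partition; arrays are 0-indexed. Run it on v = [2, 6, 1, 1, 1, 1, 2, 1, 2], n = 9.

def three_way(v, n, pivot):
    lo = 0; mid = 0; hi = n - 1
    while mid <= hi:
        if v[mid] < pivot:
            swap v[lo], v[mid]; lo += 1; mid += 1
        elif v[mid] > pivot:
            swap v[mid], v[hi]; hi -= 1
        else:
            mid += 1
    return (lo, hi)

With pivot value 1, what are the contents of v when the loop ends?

[1, 1, 1, 1, 1, 2, 6, 2, 2]

pivot = 1; lo=0, mid=0, hi=8
v[mid]=2>1: swap v[0],v[8]; hi=7 → [2, 6, 1, 1, 1, 1, 2, 1, 2]
v[mid]=2>1: swap v[0],v[7]; hi=6 → [1, 6, 1, 1, 1, 1, 2, 2, 2]
v[mid]=1=1: mid=1
v[mid]=6>1: swap v[1],v[6]; hi=5 → [1, 2, 1, 1, 1, 1, 6, 2, 2]
v[mid]=2>1: swap v[1],v[5]; hi=4 → [1, 1, 1, 1, 1, 2, 6, 2, 2]
v[mid]=1=1: mid=2
v[mid]=1=1: mid=3
v[mid]=1=1: mid=4
v[mid]=1=1: mid=5
end: lo=0, hi=4; v = [1, 1, 1, 1, 1, 2, 6, 2, 2]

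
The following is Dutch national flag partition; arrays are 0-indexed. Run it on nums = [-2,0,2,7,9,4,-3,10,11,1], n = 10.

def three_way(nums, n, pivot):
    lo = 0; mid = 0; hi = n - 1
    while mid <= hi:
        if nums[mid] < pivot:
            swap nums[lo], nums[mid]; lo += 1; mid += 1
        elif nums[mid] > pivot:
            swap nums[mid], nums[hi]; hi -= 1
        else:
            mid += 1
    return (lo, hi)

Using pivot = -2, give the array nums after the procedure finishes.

[-3,-2,7,9,4,2,10,11,1,0]

lo=0 mid=0 hi=9
-2=-2: mid=1
0>-2: swap(1,9), hi=8 ⇒ [-2,1,2,7,9,4,-3,10,11,0]
1>-2: swap(1,8), hi=7 ⇒ [-2,11,2,7,9,4,-3,10,1,0]
11>-2: swap(1,7), hi=6 ⇒ [-2,10,2,7,9,4,-3,11,1,0]
10>-2: swap(1,6), hi=5 ⇒ [-2,-3,2,7,9,4,10,11,1,0]
-3<-2: swap(0,1), lo=1 mid=2 ⇒ [-3,-2,2,7,9,4,10,11,1,0]
2>-2: swap(2,5), hi=4 ⇒ [-3,-2,4,7,9,2,10,11,1,0]
4>-2: swap(2,4), hi=3 ⇒ [-3,-2,9,7,4,2,10,11,1,0]
9>-2: swap(2,3), hi=2 ⇒ [-3,-2,7,9,4,2,10,11,1,0]
7>-2: swap(2,2), hi=1 ⇒ [-3,-2,7,9,4,2,10,11,1,0]
done. lo=1 hi=1; nums=[-3,-2,7,9,4,2,10,11,1,0]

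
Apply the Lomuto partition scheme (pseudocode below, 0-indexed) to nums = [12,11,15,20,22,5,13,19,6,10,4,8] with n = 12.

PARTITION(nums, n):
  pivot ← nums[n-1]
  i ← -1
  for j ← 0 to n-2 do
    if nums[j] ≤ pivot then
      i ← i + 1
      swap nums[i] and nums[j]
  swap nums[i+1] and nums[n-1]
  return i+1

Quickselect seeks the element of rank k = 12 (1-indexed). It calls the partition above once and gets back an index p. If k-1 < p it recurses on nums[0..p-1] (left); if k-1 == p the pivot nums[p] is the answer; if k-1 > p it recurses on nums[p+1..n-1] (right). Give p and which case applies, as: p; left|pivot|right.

3; right

pivot = nums[11] = 8; i = -1
j=0: nums[0]=12 > 8 → no swap
j=1: nums[1]=11 > 8 → no swap
j=2: nums[2]=15 > 8 → no swap
j=3: nums[3]=20 > 8 → no swap
j=4: nums[4]=22 > 8 → no swap
j=5: nums[5]=5 ≤ 8 → i=0, swap nums[0],nums[5] → [5,11,15,20,22,12,13,19,6,10,4,8]
j=6: nums[6]=13 > 8 → no swap
j=7: nums[7]=19 > 8 → no swap
j=8: nums[8]=6 ≤ 8 → i=1, swap nums[1],nums[8] → [5,6,15,20,22,12,13,19,11,10,4,8]
j=9: nums[9]=10 > 8 → no swap
j=10: nums[10]=4 ≤ 8 → i=2, swap nums[2],nums[10] → [5,6,4,20,22,12,13,19,11,10,15,8]
final swap nums[3],nums[11] → [5,6,4,8,22,12,13,19,11,10,15,20]; return 3
p = 3; k-1 = 11 > 3 ⇒ right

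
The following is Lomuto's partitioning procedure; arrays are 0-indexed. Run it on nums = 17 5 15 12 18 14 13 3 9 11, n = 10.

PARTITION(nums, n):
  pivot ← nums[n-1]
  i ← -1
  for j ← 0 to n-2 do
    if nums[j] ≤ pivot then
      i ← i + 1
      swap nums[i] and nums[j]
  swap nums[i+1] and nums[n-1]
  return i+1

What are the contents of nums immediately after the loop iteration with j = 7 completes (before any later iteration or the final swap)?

5 3 15 12 18 14 13 17 9 11

pivot=11, i=-1
j=0: 17>11, skip
j=1: 5≤11, i=0, swap(0,1) ⇒ 5 17 15 12 18 14 13 3 9 11
j=2: 15>11, skip
j=3: 12>11, skip
j=4: 18>11, skip
j=5: 14>11, skip
j=6: 13>11, skip
j=7: 3≤11, i=1, swap(1,7) ⇒ 5 3 15 12 18 14 13 17 9 11
(after j=7) nums = 5 3 15 12 18 14 13 17 9 11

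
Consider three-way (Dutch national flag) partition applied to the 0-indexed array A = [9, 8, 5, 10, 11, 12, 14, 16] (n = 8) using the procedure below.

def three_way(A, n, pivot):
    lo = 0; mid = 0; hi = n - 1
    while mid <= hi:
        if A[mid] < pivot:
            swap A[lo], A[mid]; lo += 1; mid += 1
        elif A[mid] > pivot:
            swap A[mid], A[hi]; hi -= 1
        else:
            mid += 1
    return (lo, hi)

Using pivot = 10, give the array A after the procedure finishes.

pivot = 10; lo=0, mid=0, hi=7
A[mid]=9<10: swap A[0],A[0]; lo=1,mid=1 → [9, 8, 5, 10, 11, 12, 14, 16]
A[mid]=8<10: swap A[1],A[1]; lo=2,mid=2 → [9, 8, 5, 10, 11, 12, 14, 16]
A[mid]=5<10: swap A[2],A[2]; lo=3,mid=3 → [9, 8, 5, 10, 11, 12, 14, 16]
A[mid]=10=10: mid=4
A[mid]=11>10: swap A[4],A[7]; hi=6 → [9, 8, 5, 10, 16, 12, 14, 11]
A[mid]=16>10: swap A[4],A[6]; hi=5 → [9, 8, 5, 10, 14, 12, 16, 11]
A[mid]=14>10: swap A[4],A[5]; hi=4 → [9, 8, 5, 10, 12, 14, 16, 11]
A[mid]=12>10: swap A[4],A[4]; hi=3 → [9, 8, 5, 10, 12, 14, 16, 11]
end: lo=3, hi=3; A = [9, 8, 5, 10, 12, 14, 16, 11]

[9, 8, 5, 10, 12, 14, 16, 11]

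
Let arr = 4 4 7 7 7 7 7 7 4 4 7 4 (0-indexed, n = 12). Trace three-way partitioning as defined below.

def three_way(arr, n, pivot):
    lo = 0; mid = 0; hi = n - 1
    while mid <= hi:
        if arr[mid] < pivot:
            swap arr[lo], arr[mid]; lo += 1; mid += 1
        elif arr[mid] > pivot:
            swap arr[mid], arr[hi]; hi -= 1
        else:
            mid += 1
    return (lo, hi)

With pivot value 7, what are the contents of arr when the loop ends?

pivot = 7; lo=0, mid=0, hi=11
arr[mid]=4<7: swap arr[0],arr[0]; lo=1,mid=1 → 4 4 7 7 7 7 7 7 4 4 7 4
arr[mid]=4<7: swap arr[1],arr[1]; lo=2,mid=2 → 4 4 7 7 7 7 7 7 4 4 7 4
arr[mid]=7=7: mid=3
arr[mid]=7=7: mid=4
arr[mid]=7=7: mid=5
arr[mid]=7=7: mid=6
arr[mid]=7=7: mid=7
arr[mid]=7=7: mid=8
arr[mid]=4<7: swap arr[2],arr[8]; lo=3,mid=9 → 4 4 4 7 7 7 7 7 7 4 7 4
arr[mid]=4<7: swap arr[3],arr[9]; lo=4,mid=10 → 4 4 4 4 7 7 7 7 7 7 7 4
arr[mid]=7=7: mid=11
arr[mid]=4<7: swap arr[4],arr[11]; lo=5,mid=12 → 4 4 4 4 4 7 7 7 7 7 7 7
end: lo=5, hi=11; arr = 4 4 4 4 4 7 7 7 7 7 7 7

4 4 4 4 4 7 7 7 7 7 7 7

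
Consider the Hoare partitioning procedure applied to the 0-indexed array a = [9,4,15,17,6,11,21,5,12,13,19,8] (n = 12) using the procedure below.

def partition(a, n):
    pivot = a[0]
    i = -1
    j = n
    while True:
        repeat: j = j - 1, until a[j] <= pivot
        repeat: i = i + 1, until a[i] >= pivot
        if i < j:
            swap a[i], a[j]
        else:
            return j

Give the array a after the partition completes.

pivot = a[0] = 9; i = -1, j = 12
j→11 (a[11]=8≤9), i→0 (a[0]=9≥9); i<j, swap → [8,4,15,17,6,11,21,5,12,13,19,9]
j→7 (a[7]=5≤9), i→2 (a[2]=15≥9); i<j, swap → [8,4,5,17,6,11,21,15,12,13,19,9]
j→4 (a[4]=6≤9), i→3 (a[3]=17≥9); i<j, swap → [8,4,5,6,17,11,21,15,12,13,19,9]
j→3, i→4; i≥j, return j=3. a = [8,4,5,6,17,11,21,15,12,13,19,9]

[8,4,5,6,17,11,21,15,12,13,19,9]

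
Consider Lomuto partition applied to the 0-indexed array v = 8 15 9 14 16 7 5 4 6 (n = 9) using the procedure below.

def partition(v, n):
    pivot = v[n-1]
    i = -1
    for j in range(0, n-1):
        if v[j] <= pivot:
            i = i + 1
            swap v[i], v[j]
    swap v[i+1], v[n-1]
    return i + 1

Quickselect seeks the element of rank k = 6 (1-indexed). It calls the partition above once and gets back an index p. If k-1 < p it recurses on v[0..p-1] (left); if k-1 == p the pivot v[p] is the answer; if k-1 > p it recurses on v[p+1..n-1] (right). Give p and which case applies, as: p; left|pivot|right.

2; right

pivot=6, i=-1
j=0: 8>6, skip
j=1: 15>6, skip
j=2: 9>6, skip
j=3: 14>6, skip
j=4: 16>6, skip
j=5: 7>6, skip
j=6: 5≤6, i=0, swap(0,6) ⇒ 5 15 9 14 16 7 8 4 6
j=7: 4≤6, i=1, swap(1,7) ⇒ 5 4 9 14 16 7 8 15 6
swap(2,8) ⇒ 5 4 6 14 16 7 8 15 9; return 2
p = 2; k-1 = 5 > 2 ⇒ right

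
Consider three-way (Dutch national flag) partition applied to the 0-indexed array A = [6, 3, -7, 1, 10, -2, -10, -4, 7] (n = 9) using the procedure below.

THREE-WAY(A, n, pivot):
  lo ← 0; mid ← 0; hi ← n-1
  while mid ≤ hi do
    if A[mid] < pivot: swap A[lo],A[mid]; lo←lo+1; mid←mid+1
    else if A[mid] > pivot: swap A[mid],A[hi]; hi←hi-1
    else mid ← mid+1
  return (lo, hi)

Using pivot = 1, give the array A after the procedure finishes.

lo=0 mid=0 hi=8
6>1: swap(0,8), hi=7 ⇒ [7, 3, -7, 1, 10, -2, -10, -4, 6]
7>1: swap(0,7), hi=6 ⇒ [-4, 3, -7, 1, 10, -2, -10, 7, 6]
-4<1: swap(0,0), lo=1 mid=1 ⇒ [-4, 3, -7, 1, 10, -2, -10, 7, 6]
3>1: swap(1,6), hi=5 ⇒ [-4, -10, -7, 1, 10, -2, 3, 7, 6]
-10<1: swap(1,1), lo=2 mid=2 ⇒ [-4, -10, -7, 1, 10, -2, 3, 7, 6]
-7<1: swap(2,2), lo=3 mid=3 ⇒ [-4, -10, -7, 1, 10, -2, 3, 7, 6]
1=1: mid=4
10>1: swap(4,5), hi=4 ⇒ [-4, -10, -7, 1, -2, 10, 3, 7, 6]
-2<1: swap(3,4), lo=4 mid=5 ⇒ [-4, -10, -7, -2, 1, 10, 3, 7, 6]
done. lo=4 hi=4; A=[-4, -10, -7, -2, 1, 10, 3, 7, 6]

[-4, -10, -7, -2, 1, 10, 3, 7, 6]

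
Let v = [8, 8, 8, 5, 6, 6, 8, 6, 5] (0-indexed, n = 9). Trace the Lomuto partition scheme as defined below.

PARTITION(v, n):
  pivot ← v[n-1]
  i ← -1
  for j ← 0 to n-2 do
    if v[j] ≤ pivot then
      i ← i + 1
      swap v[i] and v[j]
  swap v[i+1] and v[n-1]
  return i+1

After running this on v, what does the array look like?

[5, 5, 8, 8, 6, 6, 8, 6, 8]

pivot = v[8] = 5; i = -1
j=0: v[0]=8 > 5 → no swap
j=1: v[1]=8 > 5 → no swap
j=2: v[2]=8 > 5 → no swap
j=3: v[3]=5 ≤ 5 → i=0, swap v[0],v[3] → [5, 8, 8, 8, 6, 6, 8, 6, 5]
j=4: v[4]=6 > 5 → no swap
j=5: v[5]=6 > 5 → no swap
j=6: v[6]=8 > 5 → no swap
j=7: v[7]=6 > 5 → no swap
final swap v[1],v[8] → [5, 5, 8, 8, 6, 6, 8, 6, 8]; return 1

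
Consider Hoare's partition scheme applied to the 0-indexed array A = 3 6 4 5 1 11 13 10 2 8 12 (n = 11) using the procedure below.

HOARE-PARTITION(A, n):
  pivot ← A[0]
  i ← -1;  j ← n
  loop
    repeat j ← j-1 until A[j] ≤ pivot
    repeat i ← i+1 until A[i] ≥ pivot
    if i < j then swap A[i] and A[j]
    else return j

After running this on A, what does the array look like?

pivot = A[0] = 3; i = -1, j = 11
j→8 (A[8]=2≤3), i→0 (A[0]=3≥3); i<j, swap → 2 6 4 5 1 11 13 10 3 8 12
j→4 (A[4]=1≤3), i→1 (A[1]=6≥3); i<j, swap → 2 1 4 5 6 11 13 10 3 8 12
j→1, i→2; i≥j, return j=1. A = 2 1 4 5 6 11 13 10 3 8 12

2 1 4 5 6 11 13 10 3 8 12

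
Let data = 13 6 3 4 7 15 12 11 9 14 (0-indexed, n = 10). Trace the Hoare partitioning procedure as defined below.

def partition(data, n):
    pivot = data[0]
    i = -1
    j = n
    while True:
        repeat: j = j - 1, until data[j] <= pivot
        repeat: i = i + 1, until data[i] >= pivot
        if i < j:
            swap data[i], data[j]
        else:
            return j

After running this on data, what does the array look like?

9 6 3 4 7 11 12 15 13 14

pivot = data[0] = 13; i = -1, j = 10
j→8 (data[8]=9≤13), i→0 (data[0]=13≥13); i<j, swap → 9 6 3 4 7 15 12 11 13 14
j→7 (data[7]=11≤13), i→5 (data[5]=15≥13); i<j, swap → 9 6 3 4 7 11 12 15 13 14
j→6, i→7; i≥j, return j=6. data = 9 6 3 4 7 11 12 15 13 14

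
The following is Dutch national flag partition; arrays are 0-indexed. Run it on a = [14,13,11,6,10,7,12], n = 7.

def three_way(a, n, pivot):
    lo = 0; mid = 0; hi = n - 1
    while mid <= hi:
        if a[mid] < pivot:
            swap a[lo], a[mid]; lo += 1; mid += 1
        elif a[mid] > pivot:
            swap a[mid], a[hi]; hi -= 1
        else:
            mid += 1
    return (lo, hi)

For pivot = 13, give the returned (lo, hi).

lo=0 mid=0 hi=6
14>13: swap(0,6), hi=5 ⇒ [12,13,11,6,10,7,14]
12<13: swap(0,0), lo=1 mid=1 ⇒ [12,13,11,6,10,7,14]
13=13: mid=2
11<13: swap(1,2), lo=2 mid=3 ⇒ [12,11,13,6,10,7,14]
6<13: swap(2,3), lo=3 mid=4 ⇒ [12,11,6,13,10,7,14]
10<13: swap(3,4), lo=4 mid=5 ⇒ [12,11,6,10,13,7,14]
7<13: swap(4,5), lo=5 mid=6 ⇒ [12,11,6,10,7,13,14]
done. lo=5 hi=5; a=[12,11,6,10,7,13,14]

(5, 5)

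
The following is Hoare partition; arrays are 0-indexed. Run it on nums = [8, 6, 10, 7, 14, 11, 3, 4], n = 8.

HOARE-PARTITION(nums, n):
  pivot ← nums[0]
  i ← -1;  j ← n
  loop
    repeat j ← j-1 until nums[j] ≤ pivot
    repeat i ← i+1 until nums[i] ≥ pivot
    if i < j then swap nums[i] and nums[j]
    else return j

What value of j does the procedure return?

3

pivot=8
j stops at 7 (4), i stops at 0 (8); swap ⇒ [4, 6, 10, 7, 14, 11, 3, 8]
j stops at 6 (3), i stops at 2 (10); swap ⇒ [4, 6, 3, 7, 14, 11, 10, 8]
j stops at 3, i stops at 4; i≥j ⇒ return 3. nums=[4, 6, 3, 7, 14, 11, 10, 8]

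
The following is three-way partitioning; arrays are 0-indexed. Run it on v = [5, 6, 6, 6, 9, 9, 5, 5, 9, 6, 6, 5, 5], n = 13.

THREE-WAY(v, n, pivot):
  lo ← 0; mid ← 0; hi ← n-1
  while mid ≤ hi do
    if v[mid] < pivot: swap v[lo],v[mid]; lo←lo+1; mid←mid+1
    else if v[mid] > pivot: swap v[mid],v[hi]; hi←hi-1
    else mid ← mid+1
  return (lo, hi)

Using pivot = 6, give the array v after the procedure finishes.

[5, 5, 5, 5, 5, 6, 6, 6, 6, 6, 9, 9, 9]

pivot = 6; lo=0, mid=0, hi=12
v[mid]=5<6: swap v[0],v[0]; lo=1,mid=1 → [5, 6, 6, 6, 9, 9, 5, 5, 9, 6, 6, 5, 5]
v[mid]=6=6: mid=2
v[mid]=6=6: mid=3
v[mid]=6=6: mid=4
v[mid]=9>6: swap v[4],v[12]; hi=11 → [5, 6, 6, 6, 5, 9, 5, 5, 9, 6, 6, 5, 9]
v[mid]=5<6: swap v[1],v[4]; lo=2,mid=5 → [5, 5, 6, 6, 6, 9, 5, 5, 9, 6, 6, 5, 9]
v[mid]=9>6: swap v[5],v[11]; hi=10 → [5, 5, 6, 6, 6, 5, 5, 5, 9, 6, 6, 9, 9]
v[mid]=5<6: swap v[2],v[5]; lo=3,mid=6 → [5, 5, 5, 6, 6, 6, 5, 5, 9, 6, 6, 9, 9]
v[mid]=5<6: swap v[3],v[6]; lo=4,mid=7 → [5, 5, 5, 5, 6, 6, 6, 5, 9, 6, 6, 9, 9]
v[mid]=5<6: swap v[4],v[7]; lo=5,mid=8 → [5, 5, 5, 5, 5, 6, 6, 6, 9, 6, 6, 9, 9]
v[mid]=9>6: swap v[8],v[10]; hi=9 → [5, 5, 5, 5, 5, 6, 6, 6, 6, 6, 9, 9, 9]
v[mid]=6=6: mid=9
v[mid]=6=6: mid=10
end: lo=5, hi=9; v = [5, 5, 5, 5, 5, 6, 6, 6, 6, 6, 9, 9, 9]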